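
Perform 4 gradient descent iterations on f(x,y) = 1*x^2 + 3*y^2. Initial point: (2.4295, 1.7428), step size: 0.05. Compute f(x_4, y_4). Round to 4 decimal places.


Gradient descent on f(x,y) = 1*x^2 + 3*y^2.
Starting point: (2.4295, 1.7428), alpha = 0.05
Step 1: grad_x = 2*1*2.4295 = 4.859, grad_y = 2*3*1.7428 = 10.4568
  x_1 = 2.4295 - 0.05*4.859 = 2.1866
  y_1 = 1.7428 - 0.05*10.4568 = 1.22
Step 2: grad_x = 2*1*2.1866 = 4.3731, grad_y = 2*3*1.22 = 7.3198
  x_2 = 2.1866 - 0.05*4.3731 = 1.9679
  y_2 = 1.22 - 0.05*7.3198 = 0.854
Step 3: grad_x = 2*1*1.9679 = 3.9358, grad_y = 2*3*0.854 = 5.1238
  x_3 = 1.9679 - 0.05*3.9358 = 1.7711
  y_3 = 0.854 - 0.05*5.1238 = 0.5978
Step 4: grad_x = 2*1*1.7711 = 3.5422, grad_y = 2*3*0.5978 = 3.5867
  x_4 = 1.7711 - 0.05*3.5422 = 1.594
  y_4 = 0.5978 - 0.05*3.5867 = 0.4184
f(1.594, 0.4184) = 1*1.594^2 + 3*0.4184^2 = 3.0661


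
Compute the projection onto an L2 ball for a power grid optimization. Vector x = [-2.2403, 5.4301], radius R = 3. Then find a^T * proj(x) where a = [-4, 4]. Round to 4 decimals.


Step 1: Compute ||x|| (intermediates to 6 decimals).
||x|| = sqrt((-2.2403)^2 + 5.4301^2) = 5.87409
Step 2: Project.
Since ||x|| > R, scale = R/||x|| = 3/5.87409 = 0.510717, proj(x) = scale * x
proj(x) = [-1.144159, 2.773244]
Step 3: Dot product.
a^T * proj(x) = -4*(-1.144159) + 4*2.773244 = 15.6696


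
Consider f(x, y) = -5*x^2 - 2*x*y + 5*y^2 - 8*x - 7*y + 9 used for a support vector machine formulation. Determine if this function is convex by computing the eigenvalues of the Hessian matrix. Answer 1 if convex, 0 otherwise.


The Hessian of f(x,y) = -5*x^2 - 2*x*y + 5*y^2 - 8*x - 7*y + 9 is:
H = [[-10, -2], [-2, 10]]
Trace = -10 + 10 = 0
Determinant = -10*10 - (-2)^2 = -104
Discriminant = (0)^2 - 4*-104 = 416.0
Eigenvalues: lambda_1 = -10.198, lambda_2 = 10.198
The function is not convex.

0


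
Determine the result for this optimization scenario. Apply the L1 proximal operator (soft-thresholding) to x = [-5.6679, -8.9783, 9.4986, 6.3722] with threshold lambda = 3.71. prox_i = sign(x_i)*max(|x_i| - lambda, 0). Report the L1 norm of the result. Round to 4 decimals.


Soft-thresholding with lambda = 3.71:
prox(-5.6679) = sign(-5.6679)*max(|-5.6679| - 3.71, 0) = -1.9579
prox(-8.9783) = sign(-8.9783)*max(|-8.9783| - 3.71, 0) = -5.2683
prox(9.4986) = sign(9.4986)*max(|9.4986| - 3.71, 0) = 5.7886
prox(6.3722) = sign(6.3722)*max(|6.3722| - 3.71, 0) = 2.6622
prox(x) = [-1.9579, -5.2683, 5.7886, 2.6622]
||prox(x)||_1 = 1.9579 + 5.2683 + 5.7886 + 2.6622 = 15.677


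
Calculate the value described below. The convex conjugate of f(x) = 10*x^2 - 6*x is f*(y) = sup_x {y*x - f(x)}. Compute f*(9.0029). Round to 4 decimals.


f*(y) = sup_x {y*x - a*x^2 - b*x} = sup_x {(y-b)*x - a*x^2}
FOC: (y - b) - 2a*x = 0 => x* = (y - b)/(2a)
x* = (9.0029 + 6)/(2*10) = 0.7501
f*(9.0029) = (y-b)^2/(4a) = (9.0029 + 6)^2/(4*10)
= 225.087/40 = 5.6272


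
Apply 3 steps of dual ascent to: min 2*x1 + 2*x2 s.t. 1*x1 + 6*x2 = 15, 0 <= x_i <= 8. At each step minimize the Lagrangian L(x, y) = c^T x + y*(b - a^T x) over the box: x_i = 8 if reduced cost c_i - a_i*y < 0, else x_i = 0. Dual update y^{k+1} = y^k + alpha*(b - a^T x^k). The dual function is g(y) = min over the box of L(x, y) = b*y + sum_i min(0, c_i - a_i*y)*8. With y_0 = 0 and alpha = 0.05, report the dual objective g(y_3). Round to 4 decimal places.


Dual ascent for LP: min 2*x1 + 2*x2, 1*x1 + 6*x2 = 15, 0 <= x_i <= 8
Step 1: y^k = 0.0, reduced costs: (2.0, 2.0)
  x^k = (0.0, 0.0), subgradient = b - a^T x = 15.0
  y^{k+1} = 0.0 + 0.05*15.0 = 0.75
Step 2: y^k = 0.75, reduced costs: (1.25, -2.5)
  x^k = (0.0, 8.0), subgradient = b - a^T x = -33.0
  y^{k+1} = 0.75 + 0.05*-33.0 = -0.9
Step 3: y^k = -0.9, reduced costs: (2.9, 7.4)
  x^k = (0.0, 0.0), subgradient = b - a^T x = 15.0
  y^{k+1} = -0.9 + 0.05*15.0 = -0.15
Dual objective at y_3 = -0.15: reduced costs (2.15, 2.9), box minimizer x = (0.0, 0.0)
g(y_3) = b*y + (c1 - a1*y)*x1 + (c2 - a2*y)*x2 = 15*(-0.15) + 2.15*0.0 + 2.9*0.0 = -2.25 + 0.0 + 0.0 = -2.25


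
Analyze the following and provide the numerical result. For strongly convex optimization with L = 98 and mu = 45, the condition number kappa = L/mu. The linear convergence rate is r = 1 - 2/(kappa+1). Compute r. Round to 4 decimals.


Step 1: Compute the condition number.
kappa = L/mu = 98/45 = 2.1778
Step 2: Compute the convergence rate.
r = 1 - 2/(kappa + 1) = 1 - 2*mu/(L + mu) = (L - mu)/(L + mu) = 53/143 = 0.3706


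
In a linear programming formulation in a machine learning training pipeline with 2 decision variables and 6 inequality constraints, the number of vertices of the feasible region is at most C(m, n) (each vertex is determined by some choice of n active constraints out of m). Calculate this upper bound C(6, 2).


Each vertex corresponds to some choice of n active constraints out of m, so the number of vertices is at most C(m, n) = m! / (n!(m-n)!).
m = 6, n = 2
Numerator: 6 * 5
Denominator: 2! = 2
C(6, 2) = 15


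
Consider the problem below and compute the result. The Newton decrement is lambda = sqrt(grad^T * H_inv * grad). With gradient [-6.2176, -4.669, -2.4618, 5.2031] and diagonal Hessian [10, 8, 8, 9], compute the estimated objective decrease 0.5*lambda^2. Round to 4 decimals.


Step 1: H is diagonal, so H^(-1) * g = [-0.6218, -0.5836, -0.3077, 0.5781].
Step 2: g^T H^(-1) g = sum_i g_i^2 / H_ii
  = (-6.2176)^2/10 + (-4.669)^2/8 + (-2.4618)^2/8 + (5.2031)^2/9
  = 3.8659 + 2.7249 + 0.7576 + 3.008 = 10.3564
Step 3: Objective decrease = 0.5 * g^T H^(-1) g = 5.1782


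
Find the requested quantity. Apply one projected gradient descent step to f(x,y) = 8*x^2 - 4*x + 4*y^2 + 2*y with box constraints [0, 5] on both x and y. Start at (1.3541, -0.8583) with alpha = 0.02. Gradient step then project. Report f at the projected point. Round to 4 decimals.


Step 1: Compute gradient at (1.3541, -0.8583).
grad_x = 2*8*1.3541 - 4 = 17.6656
grad_y = 2*4*-0.8583 + 2 = -4.8664
Step 2: Gradient step.
x_raw = 1.3541 - 0.02*17.6656 = 1.0008
y_raw = -0.8583 - 0.02*-4.8664 = -0.761
Step 3: Project onto [0, 5].
x_proj = clip(1.0008) = 1.0008
y_proj = clip(-0.761) = 0.0
Step 4: Evaluate f.
f(1.0008, 0.0) = 4.0095


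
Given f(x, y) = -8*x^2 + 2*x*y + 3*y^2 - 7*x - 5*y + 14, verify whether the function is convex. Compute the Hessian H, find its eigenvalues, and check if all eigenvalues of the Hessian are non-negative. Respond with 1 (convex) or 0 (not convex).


The Hessian of f(x,y) = -8*x^2 + 2*x*y + 3*y^2 - 7*x - 5*y + 14 is:
H = [[-16, 2], [2, 6]]
Trace = -16 + 6 = -10
Determinant = -16*6 - (2)^2 = -100
Discriminant = (-10)^2 - 4*-100 = 500.0
Eigenvalues: lambda_1 = -16.1803, lambda_2 = 6.1803
The function is not convex.

0


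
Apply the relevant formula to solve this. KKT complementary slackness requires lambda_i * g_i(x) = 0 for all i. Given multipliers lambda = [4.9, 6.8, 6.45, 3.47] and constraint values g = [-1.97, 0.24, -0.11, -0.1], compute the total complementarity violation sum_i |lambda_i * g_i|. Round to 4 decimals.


KKT complementary slackness check:
lambda_1 * g_1 = 4.9 * -1.97 = -9.653
lambda_2 * g_2 = 6.8 * 0.24 = 1.632
lambda_3 * g_3 = 6.45 * -0.11 = -0.7095
lambda_4 * g_4 = 3.47 * -0.1 = -0.347
Total violation = 9.653 + 1.632 + 0.7095 + 0.347 = 12.3415


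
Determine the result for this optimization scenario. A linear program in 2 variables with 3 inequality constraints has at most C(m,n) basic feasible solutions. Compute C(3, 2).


Each vertex corresponds to some choice of n active constraints out of m, so the number of vertices is at most C(m, n) = m! / (n!(m-n)!).
m = 3, n = 2
Numerator: 3 * 2
Denominator: 2! = 2
C(3, 2) = 3


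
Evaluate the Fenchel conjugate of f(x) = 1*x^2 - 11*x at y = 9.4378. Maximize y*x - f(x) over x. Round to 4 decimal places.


f*(y) = sup_x {y*x - a*x^2 - b*x} = sup_x {(y-b)*x - a*x^2}
FOC: (y - b) - 2a*x = 0 => x* = (y - b)/(2a)
x* = (9.4378 + 11)/(2*1) = 10.2189
f*(9.4378) = (y-b)^2/(4a) = (9.4378 + 11)^2/(4*1)
= 417.7037/4 = 104.4259


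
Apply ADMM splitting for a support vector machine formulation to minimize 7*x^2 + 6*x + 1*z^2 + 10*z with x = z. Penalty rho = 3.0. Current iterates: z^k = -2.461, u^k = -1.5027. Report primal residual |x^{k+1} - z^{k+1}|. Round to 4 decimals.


ADMM iteration with rho = 3.0, z^k = -2.461, u^k = -1.5027
Step 1: x-update.
Minimize 7*x^2 + 6*x + (3.0/2)*(x + 2.461 - 1.5027)^2
FOC: (2*7 + 3.0)*x = -6 + 3.0*(-2.461 + 1.5027)
x^{k+1} = -0.5221
Step 2: z-update.
Minimize 1*z^2 + 10*z + (3.0/2)*(-0.5221 - z - 1.5027)^2
FOC: (2*1 + 3.0)*z = -10 + 3.0*(-0.5221 - 1.5027)
z^{k+1} = -3.2149
Step 3: u-update.
u^{k+1} = -1.5027 - 0.5221 + 3.2149 = 1.1901
Step 4: Primal residual = |-0.5221 + 3.2149| = 2.6928


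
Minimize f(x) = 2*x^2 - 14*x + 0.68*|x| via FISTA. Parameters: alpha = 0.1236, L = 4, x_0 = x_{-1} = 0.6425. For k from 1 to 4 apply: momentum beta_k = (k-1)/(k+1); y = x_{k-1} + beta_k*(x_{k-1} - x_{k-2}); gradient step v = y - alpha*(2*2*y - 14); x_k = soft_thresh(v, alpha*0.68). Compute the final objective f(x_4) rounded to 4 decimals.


FISTA on f(x) = 2*x^2 - 14*x + 0.68*|x|
L = 4, alpha = 0.1236
Iteration 1: beta = 0.0, y = 0.6425 + 0.0*(0.6425 - 0.6425) = 0.6425
  grad(y) = -11.43, v = y - alpha*grad = 2.0552
  prox(v) = soft_thresh(2.0552, 0.084) = 1.9712
Iteration 2: beta = 0.3333, y = 1.9712 + 0.3333*(1.9712 - 0.6425) = 2.4141
  grad(y) = -4.3436, v = y - alpha*grad = 2.951
  prox(v) = soft_thresh(2.951, 0.084) = 2.8669
Iteration 3: beta = 0.5, y = 2.8669 + 0.5*(2.8669 - 1.9712) = 3.3148
  grad(y) = -0.7409, v = y - alpha*grad = 3.4064
  prox(v) = soft_thresh(3.4064, 0.084) = 3.3223
Iteration 4: beta = 0.6, y = 3.3223 + 0.6*(3.3223 - 2.8669) = 3.5955
  grad(y) = 0.3821, v = y - alpha*grad = 3.5483
  prox(v) = soft_thresh(3.5483, 0.084) = 3.4643
f(x_4) = 2*3.4643^2 - 14*3.4643 + 0.68*|3.4643| = -22.1418


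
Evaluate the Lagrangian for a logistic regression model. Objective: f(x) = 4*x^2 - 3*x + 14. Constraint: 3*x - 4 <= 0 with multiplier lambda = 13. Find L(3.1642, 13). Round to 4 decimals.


Step 1: Evaluate f(x).
f(3.1642) = 4*3.1642^2 - 3*3.1642 + 14 = 44.556
Step 2: Evaluate g(x).
g(3.1642) = 3*3.1642 - 4 = 5.4926
Step 3: Compute Lagrangian.
L = 44.556 + 13*5.4926 = 115.9598


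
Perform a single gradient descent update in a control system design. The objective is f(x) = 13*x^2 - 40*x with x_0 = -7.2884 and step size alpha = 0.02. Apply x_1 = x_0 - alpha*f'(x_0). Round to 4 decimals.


We compute the gradient at x_0 and apply the update.
f'(x) = 26*x - 40
f'(-7.2884) = 26*-7.2884 - 40 = -229.4984
x_1 = -7.2884 - 0.02*-229.4984 = -2.6984


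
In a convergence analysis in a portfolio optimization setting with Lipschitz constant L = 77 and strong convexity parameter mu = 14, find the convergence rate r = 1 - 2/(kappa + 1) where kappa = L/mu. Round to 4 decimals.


Step 1: Compute the condition number.
kappa = L/mu = 77/14 = 5.5
Step 2: Compute the convergence rate.
r = 1 - 2/(kappa + 1) = 1 - 2*mu/(L + mu) = (L - mu)/(L + mu) = 63/91 = 0.6923


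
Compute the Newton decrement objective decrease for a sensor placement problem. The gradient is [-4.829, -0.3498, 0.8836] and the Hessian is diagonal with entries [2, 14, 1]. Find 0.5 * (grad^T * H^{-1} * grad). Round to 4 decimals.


Step 1: H is diagonal, so H^(-1) * g = [-2.4145, -0.025, 0.8836].
Step 2: g^T H^(-1) g = sum_i g_i^2 / H_ii
  = (-4.829)^2/2 + (-0.3498)^2/14 + (0.8836)^2/1
  = 11.6596 + 0.0087 + 0.7807 = 12.4491
Step 3: Objective decrease = 0.5 * g^T H^(-1) g = 6.2246


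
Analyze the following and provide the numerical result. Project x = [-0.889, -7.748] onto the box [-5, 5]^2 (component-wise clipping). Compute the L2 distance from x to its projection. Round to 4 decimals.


Project each component onto [-5, 5].
clip(-0.889) = -0.889, clip(-7.748) = -5.0
Projection = [-0.889, -5.0]
Squared diffs: [0.0, 7.5515]
Distance = sqrt(7.5515) = 2.748


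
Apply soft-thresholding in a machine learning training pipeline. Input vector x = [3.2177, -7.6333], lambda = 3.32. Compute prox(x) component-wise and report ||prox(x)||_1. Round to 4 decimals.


Soft-thresholding with lambda = 3.32:
prox(3.2177) = sign(3.2177)*max(|3.2177| - 3.32, 0) = 0.0
prox(-7.6333) = sign(-7.6333)*max(|-7.6333| - 3.32, 0) = -4.3133
prox(x) = [0.0, -4.3133]
||prox(x)||_1 = 0.0 + 4.3133 = 4.3133


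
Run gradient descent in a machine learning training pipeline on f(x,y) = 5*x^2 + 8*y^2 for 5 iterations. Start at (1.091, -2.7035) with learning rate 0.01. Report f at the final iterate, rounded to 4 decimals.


Gradient descent on f(x,y) = 5*x^2 + 8*y^2.
Starting point: (1.091, -2.7035), alpha = 0.01
Step 1: grad_x = 2*5*1.091 = 10.91, grad_y = 2*8*-2.7035 = -43.256
  x_1 = 1.091 - 0.01*10.91 = 0.9819
  y_1 = -2.7035 - 0.01*-43.256 = -2.2709
Step 2: grad_x = 2*5*0.9819 = 9.819, grad_y = 2*8*-2.2709 = -36.335
  x_2 = 0.9819 - 0.01*9.819 = 0.8837
  y_2 = -2.2709 - 0.01*-36.335 = -1.9076
Step 3: grad_x = 2*5*0.8837 = 8.8371, grad_y = 2*8*-1.9076 = -30.5214
  x_3 = 0.8837 - 0.01*8.8371 = 0.7953
  y_3 = -1.9076 - 0.01*-30.5214 = -1.6024
Step 4: grad_x = 2*5*0.7953 = 7.9534, grad_y = 2*8*-1.6024 = -25.638
  x_4 = 0.7953 - 0.01*7.9534 = 0.7158
  y_4 = -1.6024 - 0.01*-25.638 = -1.346
Step 5: grad_x = 2*5*0.7158 = 7.1581, grad_y = 2*8*-1.346 = -21.5359
  x_5 = 0.7158 - 0.01*7.1581 = 0.6442
  y_5 = -1.346 - 0.01*-21.5359 = -1.1306
f(0.6442, -1.1306) = 5*0.6442^2 + 8*(-1.1306)^2 = 12.3018


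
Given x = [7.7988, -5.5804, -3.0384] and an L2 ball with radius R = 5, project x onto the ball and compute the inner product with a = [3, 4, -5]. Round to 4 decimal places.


Step 1: Compute ||x|| (intermediates to 6 decimals).
||x|| = sqrt(7.7988^2 + (-5.5804)^2 + (-3.0384)^2) = 10.059524
Step 2: Project.
Since ||x|| > R, scale = R/||x|| = 5/10.059524 = 0.497041, proj(x) = scale * x
proj(x) = [3.876323, -2.773688, -1.510209]
Step 3: Dot product.
a^T * proj(x) = 3*3.876323 + 4*(-2.773688) - 5*(-1.510209) = 8.0853


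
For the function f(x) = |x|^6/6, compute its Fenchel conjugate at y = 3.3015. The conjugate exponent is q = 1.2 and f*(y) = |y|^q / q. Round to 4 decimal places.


The conjugate exponent q satisfies 1/p + 1/q = 1.
p = 6, so q = 6/(6 - 1) = 1.2
|y|^q = 3.3015^1.2 = 4.1923
f*(3.3015) = 4.1923 / 1.2 = 3.4936


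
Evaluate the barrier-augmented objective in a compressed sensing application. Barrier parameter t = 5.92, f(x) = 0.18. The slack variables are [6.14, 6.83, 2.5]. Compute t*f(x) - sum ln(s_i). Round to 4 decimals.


Step 1: Compute log-barrier.
ln values: [1.8148, 1.9213, 0.9163]
phi = -(1.8148 + 1.9213 + 0.9163) = -4.6524
Step 2: Compute augmented objective.
t*f(x) = 5.92*0.18 = 1.0656
Total = 1.0656 - 4.6524 = -3.5868


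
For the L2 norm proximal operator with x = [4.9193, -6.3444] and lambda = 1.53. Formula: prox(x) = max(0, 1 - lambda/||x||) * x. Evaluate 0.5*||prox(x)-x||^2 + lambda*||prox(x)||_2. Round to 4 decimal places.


Step 1: Compute ||x||.
||x|| = 8.0281
Step 2: Compute scaling factor.
scale = max(0, 1 - 1.53/8.0281) = 0.8094
Step 3: prox(x) = [3.9818, -5.1353]
||prox(x)|| = 6.4981
Step 4: Proximal objective.
0.5*||prox-x||^2 = 1.1705
lambda*||prox|| = 9.9421
Total = 11.1126


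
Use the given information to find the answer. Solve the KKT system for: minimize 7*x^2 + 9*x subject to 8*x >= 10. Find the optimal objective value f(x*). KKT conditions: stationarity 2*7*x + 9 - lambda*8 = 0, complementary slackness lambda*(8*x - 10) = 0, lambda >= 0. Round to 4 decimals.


Step 1: Try lambda = 0 (constraint inactive).
x_unc = -9/(2*7) = -0.6429
Check: 8*-0.6429 = -5.1432 < 10 -- violated!
Step 2: Constraint must be active: 8*x = 10
x* = 10/8 = 1.25
lambda = (2*7*1.25 + 9)/8 = 3.3125
Step 3: Compute optimal value.
f(x*) = 7*1.25^2 + 9*1.25 = 22.1875


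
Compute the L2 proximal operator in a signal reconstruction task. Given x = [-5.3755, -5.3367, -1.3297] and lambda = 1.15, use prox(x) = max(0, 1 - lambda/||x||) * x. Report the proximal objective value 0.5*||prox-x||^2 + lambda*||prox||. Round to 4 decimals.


Step 1: Compute ||x||.
||x|| = 7.6905
Step 2: Compute scaling factor.
scale = max(0, 1 - 1.15/7.6905) = 0.8505
Step 3: prox(x) = [-4.5717, -4.5387, -1.1309]
||prox(x)|| = 6.5405
Step 4: Proximal objective.
0.5*||prox-x||^2 = 0.6613
lambda*||prox|| = 7.5216
Total = 8.1829


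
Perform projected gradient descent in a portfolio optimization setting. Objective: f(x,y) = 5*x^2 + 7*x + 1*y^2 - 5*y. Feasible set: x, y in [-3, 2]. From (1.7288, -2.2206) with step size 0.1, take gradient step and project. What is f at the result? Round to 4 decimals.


Step 1: Compute gradient at (1.7288, -2.2206).
grad_x = 2*5*1.7288 + 7 = 24.288
grad_y = 2*1*-2.2206 - 5 = -9.4412
Step 2: Gradient step.
x_raw = 1.7288 - 0.1*24.288 = -0.7
y_raw = -2.2206 - 0.1*-9.4412 = -1.2765
Step 3: Project onto [-3, 2].
x_proj = clip(-0.7) = -0.7
y_proj = clip(-1.2765) = -1.2765
Step 4: Evaluate f.
f(-0.7, -1.2765) = 5.5618


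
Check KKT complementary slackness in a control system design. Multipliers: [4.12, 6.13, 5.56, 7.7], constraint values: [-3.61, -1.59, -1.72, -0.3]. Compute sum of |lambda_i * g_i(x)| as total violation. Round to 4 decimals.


KKT complementary slackness check:
lambda_1 * g_1 = 4.12 * -3.61 = -14.8732
lambda_2 * g_2 = 6.13 * -1.59 = -9.7467
lambda_3 * g_3 = 5.56 * -1.72 = -9.5632
lambda_4 * g_4 = 7.7 * -0.3 = -2.31
Total violation = 14.8732 + 9.7467 + 9.5632 + 2.31 = 36.4931


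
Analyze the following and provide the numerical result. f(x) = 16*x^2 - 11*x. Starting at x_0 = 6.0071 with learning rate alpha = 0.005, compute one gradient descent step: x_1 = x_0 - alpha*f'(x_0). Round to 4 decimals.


We compute the gradient at x_0 and apply the update.
f'(x) = 32*x - 11
f'(6.0071) = 32*6.0071 - 11 = 181.2272
x_1 = 6.0071 - 0.005*181.2272 = 5.101


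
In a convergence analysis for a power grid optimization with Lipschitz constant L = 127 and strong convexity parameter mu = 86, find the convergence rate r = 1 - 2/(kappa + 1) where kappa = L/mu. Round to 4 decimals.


Step 1: Compute the condition number.
kappa = L/mu = 127/86 = 1.4767
Step 2: Compute the convergence rate.
r = 1 - 2/(kappa + 1) = 1 - 2*mu/(L + mu) = (L - mu)/(L + mu) = 41/213 = 0.1925


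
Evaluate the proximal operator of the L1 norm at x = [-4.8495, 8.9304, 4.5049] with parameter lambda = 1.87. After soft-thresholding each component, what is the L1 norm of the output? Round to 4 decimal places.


Soft-thresholding with lambda = 1.87:
prox(-4.8495) = sign(-4.8495)*max(|-4.8495| - 1.87, 0) = -2.9795
prox(8.9304) = sign(8.9304)*max(|8.9304| - 1.87, 0) = 7.0604
prox(4.5049) = sign(4.5049)*max(|4.5049| - 1.87, 0) = 2.6349
prox(x) = [-2.9795, 7.0604, 2.6349]
||prox(x)||_1 = 2.9795 + 7.0604 + 2.6349 = 12.6748


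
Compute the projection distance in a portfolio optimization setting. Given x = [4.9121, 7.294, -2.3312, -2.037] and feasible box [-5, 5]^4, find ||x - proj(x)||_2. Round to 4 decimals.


Project each component onto [-5, 5].
clip(4.9121) = 4.9121, clip(7.294) = 5.0, clip(-2.3312) = -2.3312, clip(-2.037) = -2.037
Projection = [4.9121, 5.0, -2.3312, -2.037]
Squared diffs: [0.0, 5.2624, 0.0, 0.0]
Distance = sqrt(5.2624) = 2.294


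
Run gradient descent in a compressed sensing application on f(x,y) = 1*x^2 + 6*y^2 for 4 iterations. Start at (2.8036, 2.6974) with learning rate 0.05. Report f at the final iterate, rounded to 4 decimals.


Gradient descent on f(x,y) = 1*x^2 + 6*y^2.
Starting point: (2.8036, 2.6974), alpha = 0.05
Step 1: grad_x = 2*1*2.8036 = 5.6072, grad_y = 2*6*2.6974 = 32.3688
  x_1 = 2.8036 - 0.05*5.6072 = 2.5232
  y_1 = 2.6974 - 0.05*32.3688 = 1.079
Step 2: grad_x = 2*1*2.5232 = 5.0465, grad_y = 2*6*1.079 = 12.9475
  x_2 = 2.5232 - 0.05*5.0465 = 2.2709
  y_2 = 1.079 - 0.05*12.9475 = 0.4316
Step 3: grad_x = 2*1*2.2709 = 4.5418, grad_y = 2*6*0.4316 = 5.179
  x_3 = 2.2709 - 0.05*4.5418 = 2.0438
  y_3 = 0.4316 - 0.05*5.179 = 0.1726
Step 4: grad_x = 2*1*2.0438 = 4.0876, grad_y = 2*6*0.1726 = 2.0716
  x_4 = 2.0438 - 0.05*4.0876 = 1.8394
  y_4 = 0.1726 - 0.05*2.0716 = 0.0691
f(1.8394, 0.0691) = 1*1.8394^2 + 6*0.0691^2 = 3.4122


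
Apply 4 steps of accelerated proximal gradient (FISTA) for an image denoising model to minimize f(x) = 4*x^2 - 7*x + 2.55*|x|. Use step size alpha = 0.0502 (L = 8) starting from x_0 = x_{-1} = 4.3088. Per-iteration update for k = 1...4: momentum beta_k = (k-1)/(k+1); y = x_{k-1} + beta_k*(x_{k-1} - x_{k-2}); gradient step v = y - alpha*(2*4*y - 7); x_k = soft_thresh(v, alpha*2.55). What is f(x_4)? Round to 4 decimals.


FISTA on f(x) = 4*x^2 - 7*x + 2.55*|x|
L = 8, alpha = 0.0502
Iteration 1: beta = 0.0, y = 4.3088 + 0.0*(4.3088 - 4.3088) = 4.3088
  grad(y) = 27.4704, v = y - alpha*grad = 2.9298
  prox(v) = soft_thresh(2.9298, 0.128) = 2.8018
Iteration 2: beta = 0.3333, y = 2.8018 + 0.3333*(2.8018 - 4.3088) = 2.2994
  grad(y) = 11.3955, v = y - alpha*grad = 1.7274
  prox(v) = soft_thresh(1.7274, 0.128) = 1.5994
Iteration 3: beta = 0.5, y = 1.5994 + 0.5*(1.5994 - 2.8018) = 0.9982
  grad(y) = 0.9854, v = y - alpha*grad = 0.9487
  prox(v) = soft_thresh(0.9487, 0.128) = 0.8207
Iteration 4: beta = 0.6, y = 0.8207 + 0.6*(0.8207 - 1.5994) = 0.3535
  grad(y) = -4.1721, v = y - alpha*grad = 0.5629
  prox(v) = soft_thresh(0.5629, 0.128) = 0.4349
f(x_4) = 4*0.4349^2 - 7*0.4349 + 2.55*|0.4349| = -1.1788


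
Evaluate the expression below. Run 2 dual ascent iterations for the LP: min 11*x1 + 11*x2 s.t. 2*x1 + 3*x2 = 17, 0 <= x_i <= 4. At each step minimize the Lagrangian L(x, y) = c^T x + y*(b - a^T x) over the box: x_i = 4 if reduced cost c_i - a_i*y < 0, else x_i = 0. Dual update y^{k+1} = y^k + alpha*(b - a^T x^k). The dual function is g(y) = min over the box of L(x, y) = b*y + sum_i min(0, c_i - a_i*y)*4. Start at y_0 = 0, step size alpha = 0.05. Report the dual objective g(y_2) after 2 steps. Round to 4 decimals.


Dual ascent for LP: min 11*x1 + 11*x2, 2*x1 + 3*x2 = 17, 0 <= x_i <= 4
Step 1: y^k = 0.0, reduced costs: (11.0, 11.0)
  x^k = (0.0, 0.0), subgradient = b - a^T x = 17.0
  y^{k+1} = 0.0 + 0.05*17.0 = 0.85
Step 2: y^k = 0.85, reduced costs: (9.3, 8.45)
  x^k = (0.0, 0.0), subgradient = b - a^T x = 17.0
  y^{k+1} = 0.85 + 0.05*17.0 = 1.7
Dual objective at y_2 = 1.7: reduced costs (7.6, 5.9), box minimizer x = (0.0, 0.0)
g(y_2) = b*y + (c1 - a1*y)*x1 + (c2 - a2*y)*x2 = 17*1.7 + 7.6*0.0 + 5.9*0.0 = 28.9 + 0.0 + 0.0 = 28.9


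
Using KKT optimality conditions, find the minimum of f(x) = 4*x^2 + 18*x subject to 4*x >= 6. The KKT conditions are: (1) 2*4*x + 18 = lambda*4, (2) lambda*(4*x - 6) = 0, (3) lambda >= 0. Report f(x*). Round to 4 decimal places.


Step 1: Try lambda = 0 (constraint inactive).
x_unc = -18/(2*4) = -2.25
Check: 4*-2.25 = -9.0 < 6 -- violated!
Step 2: Constraint must be active: 4*x = 6
x* = 6/4 = 1.5
lambda = (2*4*1.5 + 18)/4 = 7.5
Step 3: Compute optimal value.
f(x*) = 4*1.5^2 + 18*1.5 = 36.0


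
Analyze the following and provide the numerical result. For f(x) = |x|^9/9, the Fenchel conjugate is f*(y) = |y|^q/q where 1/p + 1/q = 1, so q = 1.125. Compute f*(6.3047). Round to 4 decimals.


The conjugate exponent q satisfies 1/p + 1/q = 1.
p = 9, so q = 9/(9 - 1) = 1.125
|y|^q = 6.3047^1.125 = 7.9364
f*(6.3047) = 7.9364 / 1.125 = 7.0546


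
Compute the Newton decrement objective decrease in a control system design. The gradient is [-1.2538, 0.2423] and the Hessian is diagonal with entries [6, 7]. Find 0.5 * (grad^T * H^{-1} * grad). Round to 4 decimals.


Step 1: H is diagonal, so H^(-1) * g = [-0.209, 0.0346].
Step 2: g^T H^(-1) g = sum_i g_i^2 / H_ii
  = (-1.2538)^2/6 + (0.2423)^2/7
  = 0.262 + 0.0084 = 0.2704
Step 3: Objective decrease = 0.5 * g^T H^(-1) g = 0.1352


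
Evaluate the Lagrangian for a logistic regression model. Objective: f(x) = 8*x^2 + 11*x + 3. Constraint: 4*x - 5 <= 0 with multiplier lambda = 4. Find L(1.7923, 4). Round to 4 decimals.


Step 1: Evaluate f(x).
f(1.7923) = 8*1.7923^2 + 11*1.7923 + 3 = 48.414
Step 2: Evaluate g(x).
g(1.7923) = 4*1.7923 - 5 = 2.1692
Step 3: Compute Lagrangian.
L = 48.414 + 4*2.1692 = 57.0908


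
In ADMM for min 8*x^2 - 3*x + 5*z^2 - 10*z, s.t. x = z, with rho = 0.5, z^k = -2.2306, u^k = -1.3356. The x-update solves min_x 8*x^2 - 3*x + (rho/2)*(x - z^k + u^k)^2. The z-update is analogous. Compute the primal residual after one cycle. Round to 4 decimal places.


ADMM iteration with rho = 0.5, z^k = -2.2306, u^k = -1.3356
Step 1: x-update.
Minimize 8*x^2 - 3*x + (0.5/2)*(x + 2.2306 - 1.3356)^2
FOC: (2*8 + 0.5)*x = 3 + 0.5*(-2.2306 + 1.3356)
x^{k+1} = 0.1547
Step 2: z-update.
Minimize 5*z^2 - 10*z + (0.5/2)*(0.1547 - z - 1.3356)^2
FOC: (2*5 + 0.5)*z = 10 + 0.5*(0.1547 - 1.3356)
z^{k+1} = 0.8961
Step 3: u-update.
u^{k+1} = -1.3356 + 0.1547 - 0.8961 = -2.0771
Step 4: Primal residual = |0.1547 - 0.8961| = 0.7415


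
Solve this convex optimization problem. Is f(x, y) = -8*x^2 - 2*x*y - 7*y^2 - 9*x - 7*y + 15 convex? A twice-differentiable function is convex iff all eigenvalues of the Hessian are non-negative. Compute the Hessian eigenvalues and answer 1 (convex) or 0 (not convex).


The Hessian of f(x,y) = -8*x^2 - 2*x*y - 7*y^2 - 9*x - 7*y + 15 is:
H = [[-16, -2], [-2, -14]]
Trace = -16 - 14 = -30
Determinant = -16*-14 - (-2)^2 = 220
Discriminant = (-30)^2 - 4*220 = 20.0
Eigenvalues: lambda_1 = -17.2361, lambda_2 = -12.7639
The function is not convex.

0


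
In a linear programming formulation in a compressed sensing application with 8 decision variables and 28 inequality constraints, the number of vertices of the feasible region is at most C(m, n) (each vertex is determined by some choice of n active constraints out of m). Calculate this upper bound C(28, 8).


Each vertex corresponds to some choice of n active constraints out of m, so the number of vertices is at most C(m, n) = m! / (n!(m-n)!).
m = 28, n = 8
Numerator: 28 * 27 * 26 * 25 * 24 * 23 * 22 * 21
Denominator: 8! = 40320
C(28, 8) = 3108105


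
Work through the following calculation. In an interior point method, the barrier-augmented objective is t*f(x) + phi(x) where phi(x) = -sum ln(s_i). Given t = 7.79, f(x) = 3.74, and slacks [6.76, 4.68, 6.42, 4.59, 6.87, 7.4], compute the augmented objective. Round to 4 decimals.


Step 1: Compute log-barrier.
ln values: [1.911, 1.5433, 1.8594, 1.5239, 1.9272, 2.0015]
phi = -(1.911 + 1.5433 + 1.8594 + 1.5239 + 1.9272 + 2.0015) = -10.7663
Step 2: Compute augmented objective.
t*f(x) = 7.79*3.74 = 29.1346
Total = 29.1346 - 10.7663 = 18.3683


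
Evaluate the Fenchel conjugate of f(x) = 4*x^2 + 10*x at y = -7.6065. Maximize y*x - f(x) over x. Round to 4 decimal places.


f*(y) = sup_x {y*x - a*x^2 - b*x} = sup_x {(y-b)*x - a*x^2}
FOC: (y - b) - 2a*x = 0 => x* = (y - b)/(2a)
x* = (-7.6065 - 10)/(2*4) = -2.2008
f*(-7.6065) = (y-b)^2/(4a) = (-7.6065 - 10)^2/(4*4)
= 309.9888/16 = 19.3743


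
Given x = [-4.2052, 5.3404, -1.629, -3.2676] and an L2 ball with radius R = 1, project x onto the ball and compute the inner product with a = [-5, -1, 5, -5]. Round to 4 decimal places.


Step 1: Compute ||x|| (intermediates to 6 decimals).
||x|| = sqrt((-4.2052)^2 + 5.3404^2 + (-1.629)^2 + (-3.2676)^2) = 7.715856
Step 2: Project.
Since ||x|| > R, scale = R/||x|| = 1/7.715856 = 0.129603, proj(x) = scale * x
proj(x) = [-0.545007, 0.692132, -0.211123, -0.423491]
Step 3: Dot product.
a^T * proj(x) = -5*(-0.545007) - 1*0.692132 + 5*(-0.211123) - 5*(-0.423491) = 3.0947


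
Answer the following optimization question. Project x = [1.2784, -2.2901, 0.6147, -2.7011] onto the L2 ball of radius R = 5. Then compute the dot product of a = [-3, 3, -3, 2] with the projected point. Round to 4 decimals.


Step 1: Compute ||x|| (intermediates to 6 decimals).
||x|| = sqrt(1.2784^2 + (-2.2901)^2 + 0.6147^2 + (-2.7011)^2) = 3.814795
Step 2: Project.
Since ||x|| <= R, proj = x (no scaling needed).
proj(x) = [1.2784, -2.2901, 0.6147, -2.7011]
Step 3: Dot product.
a^T * proj(x) = -3*1.2784 + 3*(-2.2901) - 3*0.6147 + 2*(-2.7011) = -17.9518


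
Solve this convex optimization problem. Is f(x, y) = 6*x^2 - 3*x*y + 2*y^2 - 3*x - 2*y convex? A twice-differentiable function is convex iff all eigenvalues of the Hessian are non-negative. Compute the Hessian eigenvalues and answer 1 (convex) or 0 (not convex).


The Hessian of f(x,y) = 6*x^2 - 3*x*y + 2*y^2 - 3*x - 2*y is:
H = [[12, -3], [-3, 4]]
Trace = 12 + 4 = 16
Determinant = 12*4 - (-3)^2 = 39
Discriminant = (16)^2 - 4*39 = 100.0
Eigenvalues: lambda_1 = 3.0, lambda_2 = 13.0
The function is convex.

1


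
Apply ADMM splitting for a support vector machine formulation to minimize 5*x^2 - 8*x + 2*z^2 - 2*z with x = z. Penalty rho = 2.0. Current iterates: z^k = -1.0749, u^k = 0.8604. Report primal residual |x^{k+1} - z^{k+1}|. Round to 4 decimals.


ADMM iteration with rho = 2.0, z^k = -1.0749, u^k = 0.8604
Step 1: x-update.
Minimize 5*x^2 - 8*x + (2.0/2)*(x + 1.0749 + 0.8604)^2
FOC: (2*5 + 2.0)*x = 8 + 2.0*(-1.0749 - 0.8604)
x^{k+1} = 0.3441
Step 2: z-update.
Minimize 2*z^2 - 2*z + (2.0/2)*(0.3441 - z + 0.8604)^2
FOC: (2*2 + 2.0)*z = 2 + 2.0*(0.3441 + 0.8604)
z^{k+1} = 0.7348
Step 3: u-update.
u^{k+1} = 0.8604 + 0.3441 - 0.7348 = 0.4697
Step 4: Primal residual = |0.3441 - 0.7348| = 0.3907


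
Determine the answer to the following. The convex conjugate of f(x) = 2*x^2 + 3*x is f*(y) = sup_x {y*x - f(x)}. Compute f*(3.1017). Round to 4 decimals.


f*(y) = sup_x {y*x - a*x^2 - b*x} = sup_x {(y-b)*x - a*x^2}
FOC: (y - b) - 2a*x = 0 => x* = (y - b)/(2a)
x* = (3.1017 - 3)/(2*2) = 0.0254
f*(3.1017) = (y-b)^2/(4a) = (3.1017 - 3)^2/(4*2)
= 0.0103/8 = 0.0013


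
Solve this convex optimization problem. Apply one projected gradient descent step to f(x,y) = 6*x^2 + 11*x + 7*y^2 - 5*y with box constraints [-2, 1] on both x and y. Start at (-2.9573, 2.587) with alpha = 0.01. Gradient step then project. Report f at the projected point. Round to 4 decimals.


Step 1: Compute gradient at (-2.9573, 2.587).
grad_x = 2*6*-2.9573 + 11 = -24.4876
grad_y = 2*7*2.587 - 5 = 31.218
Step 2: Gradient step.
x_raw = -2.9573 - 0.01*-24.4876 = -2.7124
y_raw = 2.587 - 0.01*31.218 = 2.2748
Step 3: Project onto [-2, 1].
x_proj = clip(-2.7124) = -2.0
y_proj = clip(2.2748) = 1.0
Step 4: Evaluate f.
f(-2.0, 1.0) = 4.0


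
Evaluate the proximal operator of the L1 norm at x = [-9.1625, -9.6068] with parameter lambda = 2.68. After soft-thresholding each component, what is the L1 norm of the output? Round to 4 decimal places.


Soft-thresholding with lambda = 2.68:
prox(-9.1625) = sign(-9.1625)*max(|-9.1625| - 2.68, 0) = -6.4825
prox(-9.6068) = sign(-9.6068)*max(|-9.6068| - 2.68, 0) = -6.9268
prox(x) = [-6.4825, -6.9268]
||prox(x)||_1 = 6.4825 + 6.9268 = 13.4093


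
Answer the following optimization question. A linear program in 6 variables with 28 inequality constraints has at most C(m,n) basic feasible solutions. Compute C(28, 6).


Each vertex corresponds to some choice of n active constraints out of m, so the number of vertices is at most C(m, n) = m! / (n!(m-n)!).
m = 28, n = 6
Numerator: 28 * 27 * 26 * 25 * 24 * 23
Denominator: 6! = 720
C(28, 6) = 376740


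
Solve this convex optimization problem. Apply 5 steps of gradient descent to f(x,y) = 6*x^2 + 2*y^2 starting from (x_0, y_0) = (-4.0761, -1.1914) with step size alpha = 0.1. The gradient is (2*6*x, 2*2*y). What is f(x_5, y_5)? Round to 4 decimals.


Gradient descent on f(x,y) = 6*x^2 + 2*y^2.
Starting point: (-4.0761, -1.1914), alpha = 0.1
Step 1: grad_x = 2*6*-4.0761 = -48.9132, grad_y = 2*2*-1.1914 = -4.7656
  x_1 = -4.0761 - 0.1*-48.9132 = 0.8152
  y_1 = -1.1914 - 0.1*-4.7656 = -0.7148
Step 2: grad_x = 2*6*0.8152 = 9.7826, grad_y = 2*2*-0.7148 = -2.8594
  x_2 = 0.8152 - 0.1*9.7826 = -0.163
  y_2 = -0.7148 - 0.1*-2.8594 = -0.4289
Step 3: grad_x = 2*6*-0.163 = -1.9565, grad_y = 2*2*-0.4289 = -1.7156
  x_3 = -0.163 - 0.1*-1.9565 = 0.0326
  y_3 = -0.4289 - 0.1*-1.7156 = -0.2573
Step 4: grad_x = 2*6*0.0326 = 0.3913, grad_y = 2*2*-0.2573 = -1.0294
  x_4 = 0.0326 - 0.1*0.3913 = -0.0065
  y_4 = -0.2573 - 0.1*-1.0294 = -0.1544
Step 5: grad_x = 2*6*-0.0065 = -0.0783, grad_y = 2*2*-0.1544 = -0.6176
  x_5 = -0.0065 - 0.1*-0.0783 = 0.0013
  y_5 = -0.1544 - 0.1*-0.6176 = -0.0926
f(0.0013, -0.0926) = 6*0.0013^2 + 2*(-0.0926)^2 = 0.0172


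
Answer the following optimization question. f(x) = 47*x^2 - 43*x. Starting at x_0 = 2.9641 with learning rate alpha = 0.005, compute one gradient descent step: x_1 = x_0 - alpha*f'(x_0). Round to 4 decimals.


We compute the gradient at x_0 and apply the update.
f'(x) = 94*x - 43
f'(2.9641) = 94*2.9641 - 43 = 235.6254
x_1 = 2.9641 - 0.005*235.6254 = 1.786


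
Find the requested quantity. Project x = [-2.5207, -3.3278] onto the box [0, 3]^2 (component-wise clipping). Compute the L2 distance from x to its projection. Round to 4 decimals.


Project each component onto [0, 3].
clip(-2.5207) = 0.0, clip(-3.3278) = 0.0
Projection = [0.0, 0.0]
Squared diffs: [6.3539, 11.0743]
Distance = sqrt(17.4282) = 4.1747


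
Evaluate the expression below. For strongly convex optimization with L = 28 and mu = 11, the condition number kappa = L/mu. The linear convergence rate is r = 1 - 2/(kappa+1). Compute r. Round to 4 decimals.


Step 1: Compute the condition number.
kappa = L/mu = 28/11 = 2.5455
Step 2: Compute the convergence rate.
r = 1 - 2/(kappa + 1) = 1 - 2*mu/(L + mu) = (L - mu)/(L + mu) = 17/39 = 0.4359


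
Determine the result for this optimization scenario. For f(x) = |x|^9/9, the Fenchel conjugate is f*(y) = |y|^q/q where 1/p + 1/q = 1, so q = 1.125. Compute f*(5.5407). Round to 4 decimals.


The conjugate exponent q satisfies 1/p + 1/q = 1.
p = 9, so q = 9/(9 - 1) = 1.125
|y|^q = 5.5407^1.125 = 6.8629
f*(5.5407) = 6.8629 / 1.125 = 6.1004


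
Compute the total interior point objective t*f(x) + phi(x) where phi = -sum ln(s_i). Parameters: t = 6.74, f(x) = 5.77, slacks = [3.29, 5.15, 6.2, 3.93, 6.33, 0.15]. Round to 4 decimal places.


Step 1: Compute log-barrier.
ln values: [1.1909, 1.639, 1.8245, 1.3686, 1.8453, -1.8971]
phi = -(1.1909 + 1.639 + 1.8245 + 1.3686 + 1.8453 - 1.8971) = -5.9713
Step 2: Compute augmented objective.
t*f(x) = 6.74*5.77 = 38.8898
Total = 38.8898 - 5.9713 = 32.9185


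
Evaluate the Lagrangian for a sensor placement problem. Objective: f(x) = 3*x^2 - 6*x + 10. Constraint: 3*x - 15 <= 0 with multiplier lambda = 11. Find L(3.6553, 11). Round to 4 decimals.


Step 1: Evaluate f(x).
f(3.6553) = 3*3.6553^2 - 6*3.6553 + 10 = 28.1519
Step 2: Evaluate g(x).
g(3.6553) = 3*3.6553 - 15 = -4.0341
Step 3: Compute Lagrangian.
L = 28.1519 + 11*-4.0341 = -16.2232


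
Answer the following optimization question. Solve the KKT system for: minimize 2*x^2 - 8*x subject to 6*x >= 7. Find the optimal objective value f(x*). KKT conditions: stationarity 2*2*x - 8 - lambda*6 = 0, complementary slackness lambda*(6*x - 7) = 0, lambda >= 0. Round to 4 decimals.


Step 1: Try lambda = 0 (constraint inactive).
Stationarity: 2*2*x - 8 = 0
x* = 8/(2*2) = 2.0
Check constraint: 6*2.0 = 12.0 >= 7 -- satisfied.
Step 2: Compute optimal value.
f(x*) = 2*2.0^2 - 8*2.0 = -8.0


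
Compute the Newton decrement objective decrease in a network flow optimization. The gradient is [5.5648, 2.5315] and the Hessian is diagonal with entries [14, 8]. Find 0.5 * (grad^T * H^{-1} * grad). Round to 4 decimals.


Step 1: H is diagonal, so H^(-1) * g = [0.3975, 0.3164].
Step 2: g^T H^(-1) g = sum_i g_i^2 / H_ii
  = (5.5648)^2/14 + (2.5315)^2/8
  = 2.2119 + 0.8011 = 3.013
Step 3: Objective decrease = 0.5 * g^T H^(-1) g = 1.5065


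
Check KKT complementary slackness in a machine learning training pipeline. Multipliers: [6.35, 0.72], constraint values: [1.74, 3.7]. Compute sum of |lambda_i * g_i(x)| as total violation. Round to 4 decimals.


KKT complementary slackness check:
lambda_1 * g_1 = 6.35 * 1.74 = 11.049
lambda_2 * g_2 = 0.72 * 3.7 = 2.664
Total violation = 11.049 + 2.664 = 13.713


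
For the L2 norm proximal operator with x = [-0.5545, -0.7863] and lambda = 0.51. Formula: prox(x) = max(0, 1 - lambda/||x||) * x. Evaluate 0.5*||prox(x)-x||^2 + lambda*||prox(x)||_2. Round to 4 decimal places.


Step 1: Compute ||x||.
||x|| = 0.9622
Step 2: Compute scaling factor.
scale = max(0, 1 - 0.51/0.9622) = 0.4699
Step 3: prox(x) = [-0.2606, -0.3695]
||prox(x)|| = 0.4522
Step 4: Proximal objective.
0.5*||prox-x||^2 = 0.1301
lambda*||prox|| = 0.2306
Total = 0.3606


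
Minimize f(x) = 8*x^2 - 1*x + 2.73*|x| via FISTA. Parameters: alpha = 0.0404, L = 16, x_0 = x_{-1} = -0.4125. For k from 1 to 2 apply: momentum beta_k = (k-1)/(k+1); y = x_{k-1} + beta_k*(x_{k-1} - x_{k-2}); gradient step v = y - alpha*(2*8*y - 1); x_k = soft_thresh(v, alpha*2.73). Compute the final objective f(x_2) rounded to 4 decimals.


FISTA on f(x) = 8*x^2 - 1*x + 2.73*|x|
L = 16, alpha = 0.0404
Iteration 1: beta = 0.0, y = -0.4125 + 0.0*(-0.4125 + 0.4125) = -0.4125
  grad(y) = -7.6, v = y - alpha*grad = -0.1055
  prox(v) = soft_thresh(-0.1055, 0.1103) = 0.0
Iteration 2: beta = 0.3333, y = 0.0 + 0.3333*(0.0 + 0.4125) = 0.1375
  grad(y) = 1.2, v = y - alpha*grad = 0.089
  prox(v) = soft_thresh(0.089, 0.1103) = 0.0
f(x_2) = 8*0.0^2 - 1*0.0 + 2.73*|0.0| = 0.0


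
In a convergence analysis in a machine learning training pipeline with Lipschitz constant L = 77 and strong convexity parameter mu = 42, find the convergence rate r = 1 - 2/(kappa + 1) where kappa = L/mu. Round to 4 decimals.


Step 1: Compute the condition number.
kappa = L/mu = 77/42 = 1.8333
Step 2: Compute the convergence rate.
r = 1 - 2/(kappa + 1) = 1 - 2*mu/(L + mu) = (L - mu)/(L + mu) = 35/119 = 0.2941


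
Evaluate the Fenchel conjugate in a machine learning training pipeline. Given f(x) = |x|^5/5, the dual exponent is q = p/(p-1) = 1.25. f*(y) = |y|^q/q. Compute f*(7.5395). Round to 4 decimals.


The conjugate exponent q satisfies 1/p + 1/q = 1.
p = 5, so q = 5/(5 - 1) = 1.25
|y|^q = 7.5395^1.25 = 12.4933
f*(7.5395) = 12.4933 / 1.25 = 9.9947


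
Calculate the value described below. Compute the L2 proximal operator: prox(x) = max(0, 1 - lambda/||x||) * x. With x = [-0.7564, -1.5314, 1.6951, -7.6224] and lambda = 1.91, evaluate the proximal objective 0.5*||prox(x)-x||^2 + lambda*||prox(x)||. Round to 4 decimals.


Step 1: Compute ||x||.
||x|| = 7.9932
Step 2: Compute scaling factor.
scale = max(0, 1 - 1.91/7.9932) = 0.761
Step 3: prox(x) = [-0.5757, -1.1655, 1.2901, -5.801]
||prox(x)|| = 6.0832
Step 4: Proximal objective.
0.5*||prox-x||^2 = 1.8241
lambda*||prox|| = 11.6189
Total = 13.443


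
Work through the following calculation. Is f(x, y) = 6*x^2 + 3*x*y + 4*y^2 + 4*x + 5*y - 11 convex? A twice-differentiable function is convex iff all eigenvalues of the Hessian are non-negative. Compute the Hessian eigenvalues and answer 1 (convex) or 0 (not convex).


The Hessian of f(x,y) = 6*x^2 + 3*x*y + 4*y^2 + 4*x + 5*y - 11 is:
H = [[12, 3], [3, 8]]
Trace = 12 + 8 = 20
Determinant = 12*8 - (3)^2 = 87
Discriminant = (20)^2 - 4*87 = 52.0
Eigenvalues: lambda_1 = 6.3944, lambda_2 = 13.6056
The function is convex.

1


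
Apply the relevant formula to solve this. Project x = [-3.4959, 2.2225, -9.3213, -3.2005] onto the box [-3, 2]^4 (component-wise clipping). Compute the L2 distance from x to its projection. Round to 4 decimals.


Project each component onto [-3, 2].
clip(-3.4959) = -3.0, clip(2.2225) = 2.0, clip(-9.3213) = -3.0, clip(-3.2005) = -3.0
Projection = [-3.0, 2.0, -3.0, -3.0]
Squared diffs: [0.2459, 0.0495, 39.9588, 0.0402]
Distance = sqrt(40.2944) = 6.3478


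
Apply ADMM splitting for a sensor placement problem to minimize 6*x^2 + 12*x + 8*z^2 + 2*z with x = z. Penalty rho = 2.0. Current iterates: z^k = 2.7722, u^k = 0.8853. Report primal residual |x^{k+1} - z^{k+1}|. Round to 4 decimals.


ADMM iteration with rho = 2.0, z^k = 2.7722, u^k = 0.8853
Step 1: x-update.
Minimize 6*x^2 + 12*x + (2.0/2)*(x - 2.7722 + 0.8853)^2
FOC: (2*6 + 2.0)*x = -12 + 2.0*(2.7722 - 0.8853)
x^{k+1} = -0.5876
Step 2: z-update.
Minimize 8*z^2 + 2*z + (2.0/2)*(-0.5876 - z + 0.8853)^2
FOC: (2*8 + 2.0)*z = -2 + 2.0*(-0.5876 + 0.8853)
z^{k+1} = -0.078
Step 3: u-update.
u^{k+1} = 0.8853 - 0.5876 + 0.078 = 0.3757
Step 4: Primal residual = |-0.5876 + 0.078| = 0.5096


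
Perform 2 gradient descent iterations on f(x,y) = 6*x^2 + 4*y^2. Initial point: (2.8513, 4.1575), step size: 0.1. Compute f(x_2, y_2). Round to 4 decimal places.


Gradient descent on f(x,y) = 6*x^2 + 4*y^2.
Starting point: (2.8513, 4.1575), alpha = 0.1
Step 1: grad_x = 2*6*2.8513 = 34.2156, grad_y = 2*4*4.1575 = 33.26
  x_1 = 2.8513 - 0.1*34.2156 = -0.5703
  y_1 = 4.1575 - 0.1*33.26 = 0.8315
Step 2: grad_x = 2*6*-0.5703 = -6.8431, grad_y = 2*4*0.8315 = 6.652
  x_2 = -0.5703 - 0.1*-6.8431 = 0.1141
  y_2 = 0.8315 - 0.1*6.652 = 0.1663
f(0.1141, 0.1663) = 6*0.1141^2 + 4*0.1663^2 = 0.1887
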